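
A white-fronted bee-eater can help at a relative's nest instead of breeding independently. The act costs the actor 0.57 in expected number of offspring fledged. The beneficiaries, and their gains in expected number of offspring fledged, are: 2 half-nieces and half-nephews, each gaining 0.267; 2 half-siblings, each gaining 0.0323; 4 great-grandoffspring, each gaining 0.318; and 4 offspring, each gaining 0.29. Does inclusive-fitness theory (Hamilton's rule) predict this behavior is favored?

Hamilton's rule: the trait is favored when the sum of r·B over every recipient exceeds the actor's cost C.
r to a half-niece or half-nephew = 1/8 (half-aunt/uncle↔niece/nephew: one path of length 3: r = (1/2)^3 = 1/8).
r to a half-sibling = 1/4 (half-sibs share one parent — one path of length 2: r = (1/2)^2 = 1/4).
r to a great-grandoffspring = 0.125 (three parent–offspring links: r = (1/2)^3 = 1/8).
r to an offspring = 1/2 (one parent–offspring link: r = (1/2)^1 = 1/2).
Summing one r·B term per recipient: 2·0.125·0.267 + 2·0.25·0.0323 + 4·0.125·0.318 + 4·0.5·0.29 = 0.8219.
0.8219 > 0.57: the indirect benefit exceeds the cost.

Yes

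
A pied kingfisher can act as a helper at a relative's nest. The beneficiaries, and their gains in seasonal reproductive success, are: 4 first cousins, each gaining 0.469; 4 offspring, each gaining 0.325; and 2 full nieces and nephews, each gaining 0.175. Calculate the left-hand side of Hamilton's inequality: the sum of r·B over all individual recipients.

r to a first cousin = 0.125 (first cousins share one grandparent pair — two paths of length 4: r = 2·(1/2)^4 = 1/8).
r to an offspring = 0.5 (one parent–offspring link: r = (1/2)^1 = 1/2).
r to a full niece or nephew = 1/4 (full aunt/uncle↔niece/nephew: two paths of length 3 through the shared grandparent pair: r = 2·(1/2)^3 = 1/4).
Summing one r·B term per recipient: 4·0.125·0.469 + 4·0.5·0.325 + 2·0.25·0.175 = 0.972.

0.972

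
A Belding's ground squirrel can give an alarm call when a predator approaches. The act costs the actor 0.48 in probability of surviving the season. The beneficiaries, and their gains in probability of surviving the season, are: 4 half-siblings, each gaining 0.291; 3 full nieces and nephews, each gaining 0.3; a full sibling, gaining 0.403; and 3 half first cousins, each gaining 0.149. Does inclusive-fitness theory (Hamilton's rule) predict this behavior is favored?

Yes

Hamilton's rule: the trait is favored when the sum of r·B over every recipient exceeds the actor's cost C.
r to a half-sibling = 1/4 (half-sibs share one parent — one path of length 2: r = (1/2)^2 = 1/4).
r to a full niece or nephew = 1/4 (full aunt/uncle↔niece/nephew: two paths of length 3 through the shared grandparent pair: r = 2·(1/2)^3 = 1/4).
r to a full sibling = 0.5 (full sibs share both parents — two paths of length 2: r = 2·(1/2)^2 = 1/2).
r to a half first cousin = 0.0625 (half first cousins share one grandparent — one path of length 4: r = (1/2)^4 = 1/16).
Summing one r·B term per recipient: 4·0.25·0.291 + 3·0.25·0.3 + 1·0.5·0.403 + 3·0.0625·0.149 = 0.7454375.
0.7454375 > 0.48: the indirect benefit exceeds the cost.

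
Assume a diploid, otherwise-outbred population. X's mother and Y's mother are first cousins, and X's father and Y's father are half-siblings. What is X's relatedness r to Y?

0.09375

Relatedness sums over independent paths through distinct common ancestors.
X and Y are related in two ways: second cousins through their mothers (r = 1/32) and half first cousins through their fathers (r = 1/16).
r = 1/32 + 1/16 = 3/32 = 0.09375.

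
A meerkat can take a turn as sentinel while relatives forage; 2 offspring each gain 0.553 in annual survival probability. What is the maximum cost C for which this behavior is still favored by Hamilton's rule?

0.553

r to an offspring = 0.5 (one parent–offspring link: r = (1/2)^1 = 1/2).
Hamilton's rule: n·r·B > C, so the trait is favored while C < n·r·B = 2·0.5·0.553 = 0.553.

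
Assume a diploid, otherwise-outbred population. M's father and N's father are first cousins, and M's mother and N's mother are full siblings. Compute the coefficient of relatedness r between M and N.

0.15625

Independent pedigree routes through distinct common ancestors add.
M and N are related in two ways: second cousins through their fathers (r = 1/32) and first cousins through their mothers (r = 1/8).
r = 1/32 + 1/8 = 0.15625.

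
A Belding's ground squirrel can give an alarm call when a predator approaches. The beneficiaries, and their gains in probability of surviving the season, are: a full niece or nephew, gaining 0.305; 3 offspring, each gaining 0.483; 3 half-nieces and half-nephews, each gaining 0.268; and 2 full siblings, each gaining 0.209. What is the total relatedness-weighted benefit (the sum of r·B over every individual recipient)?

r to a full niece or nephew = 1/4 (full aunt/uncle↔niece/nephew: two paths of length 3 through the shared grandparent pair: r = 2·(1/2)^3 = 1/4).
r to an offspring = 0.5 (one parent–offspring link: r = (1/2)^1 = 1/2).
r to a half-niece or half-nephew = 0.125 (half-aunt/uncle↔niece/nephew: one path of length 3: r = (1/2)^3 = 1/8).
r to a full sibling = 1/2 (full sibs share both parents — two paths of length 2: r = 2·(1/2)^2 = 1/2).
Summing one r·B term per recipient: 1·0.25·0.305 + 3·0.5·0.483 + 3·0.125·0.268 + 2·0.5·0.209 = 1.11025.

1.11025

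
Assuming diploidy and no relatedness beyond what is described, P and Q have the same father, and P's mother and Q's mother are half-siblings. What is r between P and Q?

Independent pedigree routes through distinct common ancestors add.
P and Q are related in two ways: half-sibs through their shared father (r = 1/4) and half first cousins through their mothers (r = 1/16).
r = 1/4 + 1/16 = 0.3125.

0.3125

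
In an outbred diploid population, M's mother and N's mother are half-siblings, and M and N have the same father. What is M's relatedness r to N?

0.3125

With two independent routes of shared ancestry, r is the sum of the two contributions.
M and N are related in two ways: half first cousins through their mothers (r = 1/16) and half-sibs through their shared father (r = 1/4).
r = 1/16 + 1/4 = 0.3125.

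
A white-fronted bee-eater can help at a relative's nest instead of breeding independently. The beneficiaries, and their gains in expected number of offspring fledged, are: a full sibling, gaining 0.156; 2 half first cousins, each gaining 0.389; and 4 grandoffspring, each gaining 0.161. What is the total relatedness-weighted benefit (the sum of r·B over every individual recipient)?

r to a full sibling = 1/2 (full sibs share both parents — two paths of length 2: r = 2·(1/2)^2 = 1/2).
r to a half first cousin = 1/16 (half first cousins share one grandparent — one path of length 4: r = (1/2)^4 = 1/16).
r to a grandoffspring = 0.25 (two parent–offspring links: r = (1/2)^2 = 1/4).
Summing one r·B term per recipient: 1·0.5·0.156 + 2·0.0625·0.389 + 4·0.25·0.161 = 0.287625.

0.287625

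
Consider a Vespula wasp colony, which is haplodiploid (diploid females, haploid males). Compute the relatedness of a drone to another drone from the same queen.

0.5

Haploid brothers each carry a random half of the queen's diploid genome, so on average they share half: r = 1/2.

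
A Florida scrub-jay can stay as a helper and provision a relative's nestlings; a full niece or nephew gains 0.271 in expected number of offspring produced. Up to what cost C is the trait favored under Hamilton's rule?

0.06775

r to a full niece or nephew = 0.25 (full aunt/uncle↔niece/nephew: two paths of length 3 through the shared grandparent pair: r = 2·(1/2)^3 = 1/4).
Hamilton's rule: n·r·B > C, so the trait is favored while C < n·r·B = 1·0.25·0.271 = 0.06775.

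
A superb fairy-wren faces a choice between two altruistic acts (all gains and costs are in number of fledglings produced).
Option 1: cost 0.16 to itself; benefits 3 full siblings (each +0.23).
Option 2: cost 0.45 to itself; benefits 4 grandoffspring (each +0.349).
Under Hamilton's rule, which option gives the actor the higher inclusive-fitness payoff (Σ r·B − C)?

Option 1: r to a full sibling = 0.5.
Option 1: Σ r·B − C = (3·0.5·0.23) − 0.16 = 0.185.
Option 2: r to a grandoffspring = 0.25.
Option 2: Σ r·B − C = (4·0.25·0.349) − 0.45 = -0.101.
Option 1 has the higher net inclusive-fitness payoff.

Option 1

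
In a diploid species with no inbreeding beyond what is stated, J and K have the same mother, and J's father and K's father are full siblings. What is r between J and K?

Relatedness sums over independent paths through distinct common ancestors.
J and K are related in two ways: half-sibs through their shared mother (r = 1/4) and first cousins through their fathers (r = 1/8).
r = 1/4 + 1/8 = 3/8 = 0.375.

0.375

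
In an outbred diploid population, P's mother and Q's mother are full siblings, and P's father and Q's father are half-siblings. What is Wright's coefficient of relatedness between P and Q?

0.1875

With two independent routes of shared ancestry, r is the sum of the two contributions.
P and Q are related in two ways: first cousins through their mothers (r = 1/8) and half first cousins through their fathers (r = 1/16).
r = 1/8 + 1/16 = 0.1875.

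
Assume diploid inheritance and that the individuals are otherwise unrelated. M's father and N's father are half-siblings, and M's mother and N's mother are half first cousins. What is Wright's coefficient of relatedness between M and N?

Wright's path rule: contributions from independent ancestry routes add.
M and N are related in two ways: half first cousins through their fathers (r = 1/16) and half second cousins through their mothers (r = 1/64).
r = 1/16 + 1/64 = 0.078125.

0.078125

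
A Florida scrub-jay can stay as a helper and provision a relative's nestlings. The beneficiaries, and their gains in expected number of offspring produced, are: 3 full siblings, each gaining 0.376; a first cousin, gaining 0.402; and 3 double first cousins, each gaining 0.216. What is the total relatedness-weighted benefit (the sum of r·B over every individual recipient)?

0.77625

r to a full sibling = 0.5 (full sibs share both parents — two paths of length 2: r = 2·(1/2)^2 = 1/2).
r to a first cousin = 0.125 (first cousins share one grandparent pair — two paths of length 4: r = 2·(1/2)^4 = 1/8).
r to a double first cousin = 0.25 (double first cousins share both grandparent pairs — four paths of length 4: r = 4·(1/2)^4 = 1/4).
Summing one r·B term per recipient: 3·0.5·0.376 + 1·0.125·0.402 + 3·0.25·0.216 = 0.77625.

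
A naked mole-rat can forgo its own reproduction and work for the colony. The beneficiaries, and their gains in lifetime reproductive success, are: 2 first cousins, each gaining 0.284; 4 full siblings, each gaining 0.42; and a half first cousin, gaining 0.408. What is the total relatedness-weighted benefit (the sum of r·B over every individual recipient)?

r to a first cousin = 1/8 (first cousins share one grandparent pair — two paths of length 4: r = 2·(1/2)^4 = 1/8).
r to a full sibling = 1/2 (full sibs share both parents — two paths of length 2: r = 2·(1/2)^2 = 1/2).
r to a half first cousin = 1/16 (half first cousins share one grandparent — one path of length 4: r = (1/2)^4 = 1/16).
Summing one r·B term per recipient: 2·0.125·0.284 + 4·0.5·0.42 + 1·0.0625·0.408 = 0.9365.

0.9365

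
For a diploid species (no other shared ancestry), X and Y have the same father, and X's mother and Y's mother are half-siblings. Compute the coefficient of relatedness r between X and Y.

Relatedness sums over independent paths through distinct common ancestors.
X and Y are related in two ways: half-sibs through their shared father (r = 1/4) and half first cousins through their mothers (r = 1/16).
r = 1/4 + 1/16 = 0.3125.

0.3125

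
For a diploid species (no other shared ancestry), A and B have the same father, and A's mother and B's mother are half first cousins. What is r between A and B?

0.265625

Wright's path rule: contributions from independent ancestry routes add.
A and B are related in two ways: half-sibs through their shared father (r = 1/4) and half second cousins through their mothers (r = 1/64).
r = 1/4 + 1/64 = 17/64 = 0.265625.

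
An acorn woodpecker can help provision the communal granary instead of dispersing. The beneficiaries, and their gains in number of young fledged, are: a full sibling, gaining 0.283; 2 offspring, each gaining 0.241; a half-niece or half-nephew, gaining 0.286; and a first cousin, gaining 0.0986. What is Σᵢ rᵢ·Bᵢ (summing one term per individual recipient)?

0.430575

r to a full sibling = 0.5 (full sibs share both parents — two paths of length 2: r = 2·(1/2)^2 = 1/2).
r to an offspring = 0.5 (one parent–offspring link: r = (1/2)^1 = 1/2).
r to a half-niece or half-nephew = 1/8 (half-aunt/uncle↔niece/nephew: one path of length 3: r = (1/2)^3 = 1/8).
r to a first cousin = 0.125 (first cousins share one grandparent pair — two paths of length 4: r = 2·(1/2)^4 = 1/8).
Summing one r·B term per recipient: 1·0.5·0.283 + 2·0.5·0.241 + 1·0.125·0.286 + 1·0.125·0.0986 = 0.430575.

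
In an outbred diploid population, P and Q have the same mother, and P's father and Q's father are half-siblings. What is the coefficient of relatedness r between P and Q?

Independent pedigree routes through distinct common ancestors add.
P and Q are related in two ways: half-sibs through their shared mother (r = 1/4) and half first cousins through their fathers (r = 1/16).
r = 1/4 + 1/16 = 5/16 = 0.3125.

0.3125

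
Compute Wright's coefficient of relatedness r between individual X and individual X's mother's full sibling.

0.25

Each parent–offspring link contributes a factor of 1/2, and independent paths through distinct common ancestors add.
Full aunt/uncle↔niece/nephew: two paths of length 3 through the shared grandparent pair: r = 2·(1/2)^3 = 1/4.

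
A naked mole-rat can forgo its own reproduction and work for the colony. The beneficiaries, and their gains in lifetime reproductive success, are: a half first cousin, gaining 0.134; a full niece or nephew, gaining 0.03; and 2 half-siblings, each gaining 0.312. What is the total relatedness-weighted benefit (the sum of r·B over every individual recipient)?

r to a half first cousin = 0.0625 (half first cousins share one grandparent — one path of length 4: r = (1/2)^4 = 1/16).
r to a full niece or nephew = 0.25 (full aunt/uncle↔niece/nephew: two paths of length 3 through the shared grandparent pair: r = 2·(1/2)^3 = 1/4).
r to a half-sibling = 0.25 (half-sibs share one parent — one path of length 2: r = (1/2)^2 = 1/4).
Summing one r·B term per recipient: 1·0.0625·0.134 + 1·0.25·0.03 + 2·0.25·0.312 = 0.171875.

0.171875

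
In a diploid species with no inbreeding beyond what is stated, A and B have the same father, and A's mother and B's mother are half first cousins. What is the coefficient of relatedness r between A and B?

0.265625

Wright's path rule: contributions from independent ancestry routes add.
A and B are related in two ways: half-sibs through their shared father (r = 1/4) and half second cousins through their mothers (r = 1/64).
r = 1/4 + 1/64 = 17/64 = 0.265625.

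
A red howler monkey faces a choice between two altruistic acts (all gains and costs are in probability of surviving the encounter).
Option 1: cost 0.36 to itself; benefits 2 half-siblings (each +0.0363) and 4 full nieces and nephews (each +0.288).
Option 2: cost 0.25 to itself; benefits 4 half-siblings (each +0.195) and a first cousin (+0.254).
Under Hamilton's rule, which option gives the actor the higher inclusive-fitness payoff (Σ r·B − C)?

Option 1: r to a half-sibling = 0.25.
Option 1: r to a full niece or nephew = 0.25.
Option 1: Σ r·B − C = (2·0.25·0.0363 + 4·0.25·0.288) − 0.36 = -0.05385.
Option 2: r to a half-sibling = 0.25.
Option 2: r to a first cousin = 0.125.
Option 2: Σ r·B − C = (4·0.25·0.195 + 1·0.125·0.254) − 0.25 = -0.02325.
Option 2 has the higher net inclusive-fitness payoff.

Option 2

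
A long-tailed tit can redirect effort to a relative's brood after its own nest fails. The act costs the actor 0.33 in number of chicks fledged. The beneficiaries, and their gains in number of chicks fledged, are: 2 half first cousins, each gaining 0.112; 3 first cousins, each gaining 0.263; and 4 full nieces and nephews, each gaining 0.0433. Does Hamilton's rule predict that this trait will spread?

Hamilton's rule: the trait is favored when the sum of r·B over every recipient exceeds the actor's cost C.
r to a half first cousin = 0.0625 (half first cousins share one grandparent — one path of length 4: r = (1/2)^4 = 1/16).
r to a first cousin = 0.125 (first cousins share one grandparent pair — two paths of length 4: r = 2·(1/2)^4 = 1/8).
r to a full niece or nephew = 1/4 (full aunt/uncle↔niece/nephew: two paths of length 3 through the shared grandparent pair: r = 2·(1/2)^3 = 1/4).
Summing one r·B term per recipient: 2·0.0625·0.112 + 3·0.125·0.263 + 4·0.25·0.0433 = 0.155925.
0.155925 < 0.33: the indirect benefit is less than the cost.

No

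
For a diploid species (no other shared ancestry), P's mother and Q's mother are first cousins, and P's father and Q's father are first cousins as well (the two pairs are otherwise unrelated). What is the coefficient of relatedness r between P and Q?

0.0625

With two independent routes of shared ancestry, r is the sum of the two contributions.
P and Q are related in two ways: second cousins through their mothers (r = 1/32) and second cousins through their fathers (r = 1/32).
r = 1/32 + 1/32 = 1/16 = 0.0625.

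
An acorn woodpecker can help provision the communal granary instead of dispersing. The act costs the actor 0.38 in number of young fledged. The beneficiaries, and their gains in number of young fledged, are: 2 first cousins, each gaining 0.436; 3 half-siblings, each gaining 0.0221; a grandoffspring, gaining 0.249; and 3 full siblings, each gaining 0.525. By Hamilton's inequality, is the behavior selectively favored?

Hamilton's rule: the trait is favored when the sum of r·B over every recipient exceeds the actor's cost C.
r to a first cousin = 0.125 (first cousins share one grandparent pair — two paths of length 4: r = 2·(1/2)^4 = 1/8).
r to a half-sibling = 1/4 (half-sibs share one parent — one path of length 2: r = (1/2)^2 = 1/4).
r to a grandoffspring = 0.25 (two parent–offspring links: r = (1/2)^2 = 1/4).
r to a full sibling = 1/2 (full sibs share both parents — two paths of length 2: r = 2·(1/2)^2 = 1/2).
Summing one r·B term per recipient: 2·0.125·0.436 + 3·0.25·0.0221 + 1·0.25·0.249 + 3·0.5·0.525 = 0.975325.
0.975325 > 0.38: the indirect benefit exceeds the cost.

Yes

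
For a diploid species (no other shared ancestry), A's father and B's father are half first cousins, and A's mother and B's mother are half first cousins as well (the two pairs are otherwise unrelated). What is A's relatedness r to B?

0.03125

Wright's path rule: contributions from independent ancestry routes add.
A and B are related in two ways: half second cousins through their fathers (r = 1/64) and half second cousins through their mothers (r = 1/64).
r = 1/64 + 1/64 = 0.03125.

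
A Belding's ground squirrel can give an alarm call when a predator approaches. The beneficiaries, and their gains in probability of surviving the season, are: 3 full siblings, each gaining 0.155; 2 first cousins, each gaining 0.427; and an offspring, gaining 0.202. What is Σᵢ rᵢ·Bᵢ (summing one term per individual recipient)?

r to a full sibling = 0.5 (full sibs share both parents — two paths of length 2: r = 2·(1/2)^2 = 1/2).
r to a first cousin = 0.125 (first cousins share one grandparent pair — two paths of length 4: r = 2·(1/2)^4 = 1/8).
r to an offspring = 1/2 (one parent–offspring link: r = (1/2)^1 = 1/2).
Summing one r·B term per recipient: 3·0.5·0.155 + 2·0.125·0.427 + 1·0.5·0.202 = 0.44025.

0.44025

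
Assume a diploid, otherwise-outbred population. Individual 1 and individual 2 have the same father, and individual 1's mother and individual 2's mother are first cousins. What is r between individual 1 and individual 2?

With two independent routes of shared ancestry, r is the sum of the two contributions.
Individual 1 and individual 2 are related in two ways: half-sibs through their shared father (r = 1/4) and second cousins through their mothers (r = 1/32).
r = 1/4 + 1/32 = 9/32 = 0.28125.

0.28125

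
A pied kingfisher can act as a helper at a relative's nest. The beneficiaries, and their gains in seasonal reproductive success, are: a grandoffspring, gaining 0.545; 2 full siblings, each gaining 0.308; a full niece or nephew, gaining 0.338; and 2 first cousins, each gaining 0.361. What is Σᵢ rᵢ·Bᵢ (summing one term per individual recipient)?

r to a grandoffspring = 1/4 (two parent–offspring links: r = (1/2)^2 = 1/4).
r to a full sibling = 1/2 (full sibs share both parents — two paths of length 2: r = 2·(1/2)^2 = 1/2).
r to a full niece or nephew = 1/4 (full aunt/uncle↔niece/nephew: two paths of length 3 through the shared grandparent pair: r = 2·(1/2)^3 = 1/4).
r to a first cousin = 1/8 (first cousins share one grandparent pair — two paths of length 4: r = 2·(1/2)^4 = 1/8).
Summing one r·B term per recipient: 1·0.25·0.545 + 2·0.5·0.308 + 1·0.25·0.338 + 2·0.125·0.361 = 0.619.

0.619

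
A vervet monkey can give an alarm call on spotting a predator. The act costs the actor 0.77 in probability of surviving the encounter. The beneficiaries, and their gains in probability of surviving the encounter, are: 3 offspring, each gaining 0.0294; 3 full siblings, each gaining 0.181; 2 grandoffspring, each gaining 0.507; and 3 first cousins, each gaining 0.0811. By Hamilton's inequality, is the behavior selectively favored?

Hamilton's rule: the trait is favored when the sum of r·B over every recipient exceeds the actor's cost C.
r to an offspring = 1/2 (one parent–offspring link: r = (1/2)^1 = 1/2).
r to a full sibling = 0.5 (full sibs share both parents — two paths of length 2: r = 2·(1/2)^2 = 1/2).
r to a grandoffspring = 1/4 (two parent–offspring links: r = (1/2)^2 = 1/4).
r to a first cousin = 1/8 (first cousins share one grandparent pair — two paths of length 4: r = 2·(1/2)^4 = 1/8).
Summing one r·B term per recipient: 3·0.5·0.0294 + 3·0.5·0.181 + 2·0.25·0.507 + 3·0.125·0.0811 = 0.5995125.
0.5995125 < 0.77: the indirect benefit is less than the cost.

No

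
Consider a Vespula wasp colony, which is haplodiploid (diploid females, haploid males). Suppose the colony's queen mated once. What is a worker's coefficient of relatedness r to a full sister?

Haplodiploid full sisters inherit their father's entire haploid genome identically (contributing 1/2) and on average half of their mother's contribution (1/2 · 1/2 = 1/4); r = 1/2 + 1/4 = 3/4.

0.75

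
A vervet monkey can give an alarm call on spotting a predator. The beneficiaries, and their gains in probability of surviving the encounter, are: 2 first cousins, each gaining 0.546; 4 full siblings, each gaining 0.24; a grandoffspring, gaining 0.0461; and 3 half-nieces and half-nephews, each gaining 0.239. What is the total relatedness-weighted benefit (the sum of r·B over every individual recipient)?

r to a first cousin = 1/8 (first cousins share one grandparent pair — two paths of length 4: r = 2·(1/2)^4 = 1/8).
r to a full sibling = 0.5 (full sibs share both parents — two paths of length 2: r = 2·(1/2)^2 = 1/2).
r to a grandoffspring = 1/4 (two parent–offspring links: r = (1/2)^2 = 1/4).
r to a half-niece or half-nephew = 0.125 (half-aunt/uncle↔niece/nephew: one path of length 3: r = (1/2)^3 = 1/8).
Summing one r·B term per recipient: 2·0.125·0.546 + 4·0.5·0.24 + 1·0.25·0.0461 + 3·0.125·0.239 = 0.71765.

0.71765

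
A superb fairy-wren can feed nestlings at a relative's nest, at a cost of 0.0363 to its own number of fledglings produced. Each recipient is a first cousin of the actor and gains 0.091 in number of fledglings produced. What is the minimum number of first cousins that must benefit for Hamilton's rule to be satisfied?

4

r to a first cousin = 0.125 (first cousins share one grandparent pair — two paths of length 4: r = 2·(1/2)^4 = 1/8).
Hamilton's rule: n·r·B > C  ⇒  n > C/(r·B) = 0.0363/(0.125·0.091) = 3.191.
The smallest integer exceeding 3.191 is 4.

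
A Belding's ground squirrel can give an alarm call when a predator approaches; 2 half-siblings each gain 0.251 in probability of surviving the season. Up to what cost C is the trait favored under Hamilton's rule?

0.1255

r to a half-sibling = 1/4 (half-sibs share one parent — one path of length 2: r = (1/2)^2 = 1/4).
Hamilton's rule: n·r·B > C, so the trait is favored while C < n·r·B = 2·0.25·0.251 = 0.1255.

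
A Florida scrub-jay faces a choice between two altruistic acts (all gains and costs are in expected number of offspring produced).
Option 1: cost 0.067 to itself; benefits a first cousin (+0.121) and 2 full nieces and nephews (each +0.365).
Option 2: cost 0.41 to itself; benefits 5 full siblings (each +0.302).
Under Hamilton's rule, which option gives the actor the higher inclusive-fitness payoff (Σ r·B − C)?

Option 2

Option 1: r to a first cousin = 0.125.
Option 1: r to a full niece or nephew = 0.25.
Option 1: Σ r·B − C = (1·0.125·0.121 + 2·0.25·0.365) − 0.067 = 0.130625.
Option 2: r to a full sibling = 0.5.
Option 2: Σ r·B − C = (5·0.5·0.302) − 0.41 = 0.345.
Option 2 has the higher net inclusive-fitness payoff.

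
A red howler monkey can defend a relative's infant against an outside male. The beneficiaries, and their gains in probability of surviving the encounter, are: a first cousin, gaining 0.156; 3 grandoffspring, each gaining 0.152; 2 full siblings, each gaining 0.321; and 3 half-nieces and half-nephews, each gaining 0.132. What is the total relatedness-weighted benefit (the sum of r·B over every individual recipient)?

r to a first cousin = 1/8 (first cousins share one grandparent pair — two paths of length 4: r = 2·(1/2)^4 = 1/8).
r to a grandoffspring = 1/4 (two parent–offspring links: r = (1/2)^2 = 1/4).
r to a full sibling = 1/2 (full sibs share both parents — two paths of length 2: r = 2·(1/2)^2 = 1/2).
r to a half-niece or half-nephew = 0.125 (half-aunt/uncle↔niece/nephew: one path of length 3: r = (1/2)^3 = 1/8).
Summing one r·B term per recipient: 1·0.125·0.156 + 3·0.25·0.152 + 2·0.5·0.321 + 3·0.125·0.132 = 0.504.

0.504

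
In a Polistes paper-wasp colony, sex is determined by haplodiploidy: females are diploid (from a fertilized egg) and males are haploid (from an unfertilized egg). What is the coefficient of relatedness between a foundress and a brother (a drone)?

0.25

Her haploid brother carries none of their father's genes and a random half of their mother's genome; that half matches the maternal half of her own genome with probability 1/2: r = 1/2 · 1/2 = 1/4.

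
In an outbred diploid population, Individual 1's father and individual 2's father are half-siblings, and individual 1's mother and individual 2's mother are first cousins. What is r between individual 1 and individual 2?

0.09375

Independent pedigree routes through distinct common ancestors add.
Individual 1 and individual 2 are related in two ways: half first cousins through their fathers (r = 1/16) and second cousins through their mothers (r = 1/32).
r = 1/16 + 1/32 = 0.09375.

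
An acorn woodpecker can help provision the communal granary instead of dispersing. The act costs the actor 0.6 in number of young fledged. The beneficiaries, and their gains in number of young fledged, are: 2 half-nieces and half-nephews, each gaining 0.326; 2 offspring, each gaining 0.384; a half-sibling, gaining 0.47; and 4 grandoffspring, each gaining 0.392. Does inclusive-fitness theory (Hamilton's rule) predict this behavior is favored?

Hamilton's rule: the trait is favored when the sum of r·B over every recipient exceeds the actor's cost C.
r to a half-niece or half-nephew = 1/8 (half-aunt/uncle↔niece/nephew: one path of length 3: r = (1/2)^3 = 1/8).
r to an offspring = 1/2 (one parent–offspring link: r = (1/2)^1 = 1/2).
r to a half-sibling = 1/4 (half-sibs share one parent — one path of length 2: r = (1/2)^2 = 1/4).
r to a grandoffspring = 1/4 (two parent–offspring links: r = (1/2)^2 = 1/4).
Summing one r·B term per recipient: 2·0.125·0.326 + 2·0.5·0.384 + 1·0.25·0.47 + 4·0.25·0.392 = 0.975.
0.975 > 0.6: the indirect benefit exceeds the cost.

Yes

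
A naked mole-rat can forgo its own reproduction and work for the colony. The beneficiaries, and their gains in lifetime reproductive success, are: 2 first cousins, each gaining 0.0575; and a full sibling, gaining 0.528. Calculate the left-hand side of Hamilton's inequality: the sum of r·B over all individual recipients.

0.278375

r to a first cousin = 1/8 (first cousins share one grandparent pair — two paths of length 4: r = 2·(1/2)^4 = 1/8).
r to a full sibling = 1/2 (full sibs share both parents — two paths of length 2: r = 2·(1/2)^2 = 1/2).
Summing one r·B term per recipient: 2·0.125·0.0575 + 1·0.5·0.528 = 0.278375.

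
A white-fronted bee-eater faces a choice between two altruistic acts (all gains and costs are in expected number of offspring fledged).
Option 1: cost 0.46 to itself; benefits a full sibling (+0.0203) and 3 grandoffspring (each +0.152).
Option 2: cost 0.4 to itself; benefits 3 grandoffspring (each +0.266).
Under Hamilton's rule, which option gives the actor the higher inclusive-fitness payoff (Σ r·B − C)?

Option 1: r to a full sibling = 0.5.
Option 1: r to a grandoffspring = 0.25.
Option 1: Σ r·B − C = (1·0.5·0.0203 + 3·0.25·0.152) − 0.46 = -0.33585.
Option 2: r to a grandoffspring = 0.25.
Option 2: Σ r·B − C = (3·0.25·0.266) − 0.4 = -0.2005.
Option 2 has the higher net inclusive-fitness payoff.

Option 2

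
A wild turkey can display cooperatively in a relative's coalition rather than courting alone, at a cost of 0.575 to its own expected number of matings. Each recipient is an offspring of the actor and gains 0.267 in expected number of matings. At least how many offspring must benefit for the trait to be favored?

5

r to an offspring = 0.5 (one parent–offspring link: r = (1/2)^1 = 1/2).
Hamilton's rule: n·r·B > C  ⇒  n > C/(r·B) = 0.575/(0.5·0.267) = 4.307.
The smallest integer exceeding 4.307 is 5.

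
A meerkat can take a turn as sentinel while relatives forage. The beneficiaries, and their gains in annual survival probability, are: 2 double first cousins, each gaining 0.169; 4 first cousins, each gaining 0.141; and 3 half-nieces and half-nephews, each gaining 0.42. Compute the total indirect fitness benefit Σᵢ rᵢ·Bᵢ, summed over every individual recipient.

0.3125

r to a double first cousin = 0.25 (double first cousins share both grandparent pairs — four paths of length 4: r = 4·(1/2)^4 = 1/4).
r to a first cousin = 1/8 (first cousins share one grandparent pair — two paths of length 4: r = 2·(1/2)^4 = 1/8).
r to a half-niece or half-nephew = 0.125 (half-aunt/uncle↔niece/nephew: one path of length 3: r = (1/2)^3 = 1/8).
Summing one r·B term per recipient: 2·0.25·0.169 + 4·0.125·0.141 + 3·0.125·0.42 = 0.3125.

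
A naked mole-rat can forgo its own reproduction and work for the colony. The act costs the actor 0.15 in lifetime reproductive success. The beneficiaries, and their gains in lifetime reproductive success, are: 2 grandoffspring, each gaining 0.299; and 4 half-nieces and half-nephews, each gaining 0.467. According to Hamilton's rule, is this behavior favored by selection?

Yes

Hamilton's rule: the trait is favored when the sum of r·B over every recipient exceeds the actor's cost C.
r to a grandoffspring = 1/4 (two parent–offspring links: r = (1/2)^2 = 1/4).
r to a half-niece or half-nephew = 1/8 (half-aunt/uncle↔niece/nephew: one path of length 3: r = (1/2)^3 = 1/8).
Summing one r·B term per recipient: 2·0.25·0.299 + 4·0.125·0.467 = 0.383.
0.383 > 0.15: the indirect benefit exceeds the cost.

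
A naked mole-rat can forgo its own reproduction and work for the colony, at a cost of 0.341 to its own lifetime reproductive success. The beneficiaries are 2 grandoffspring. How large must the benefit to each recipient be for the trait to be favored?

r to a grandoffspring = 1/4 (two parent–offspring links: r = (1/2)^2 = 1/4).
Hamilton's rule with n recipients of equal r: n·r·B > C, so B > C/(n·r) = 0.341/(2·0.25) = 0.682.

0.682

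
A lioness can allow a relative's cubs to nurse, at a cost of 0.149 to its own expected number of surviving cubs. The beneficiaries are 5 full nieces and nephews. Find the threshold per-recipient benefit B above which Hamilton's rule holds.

r to a full niece or nephew = 0.25 (full aunt/uncle↔niece/nephew: two paths of length 3 through the shared grandparent pair: r = 2·(1/2)^3 = 1/4).
Hamilton's rule with n recipients of equal r: n·r·B > C, so B > C/(n·r) = 0.149/(5·0.25) = 0.1192.

0.1192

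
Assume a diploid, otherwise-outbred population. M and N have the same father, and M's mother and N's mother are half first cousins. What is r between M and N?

Independent pedigree routes through distinct common ancestors add.
M and N are related in two ways: half-sibs through their shared father (r = 1/4) and half second cousins through their mothers (r = 1/64).
r = 1/4 + 1/64 = 0.265625.

0.265625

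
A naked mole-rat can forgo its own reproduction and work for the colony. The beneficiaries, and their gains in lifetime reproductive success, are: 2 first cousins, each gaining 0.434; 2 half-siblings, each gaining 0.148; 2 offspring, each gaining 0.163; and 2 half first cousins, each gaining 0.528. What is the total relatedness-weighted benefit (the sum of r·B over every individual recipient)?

r to a first cousin = 0.125 (first cousins share one grandparent pair — two paths of length 4: r = 2·(1/2)^4 = 1/8).
r to a half-sibling = 1/4 (half-sibs share one parent — one path of length 2: r = (1/2)^2 = 1/4).
r to an offspring = 1/2 (one parent–offspring link: r = (1/2)^1 = 1/2).
r to a half first cousin = 0.0625 (half first cousins share one grandparent — one path of length 4: r = (1/2)^4 = 1/16).
Summing one r·B term per recipient: 2·0.125·0.434 + 2·0.25·0.148 + 2·0.5·0.163 + 2·0.0625·0.528 = 0.4115.

0.4115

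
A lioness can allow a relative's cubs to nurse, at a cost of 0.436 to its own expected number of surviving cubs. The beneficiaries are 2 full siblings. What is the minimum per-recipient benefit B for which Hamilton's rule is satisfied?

r to a full sibling = 0.5 (full sibs share both parents — two paths of length 2: r = 2·(1/2)^2 = 1/2).
Hamilton's rule with n recipients of equal r: n·r·B > C, so B > C/(n·r) = 0.436/(2·0.5) = 0.436.

0.436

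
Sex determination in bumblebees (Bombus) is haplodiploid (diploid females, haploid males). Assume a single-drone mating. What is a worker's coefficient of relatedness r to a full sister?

Haplodiploid full sisters inherit their father's entire haploid genome identically (contributing 1/2) and on average half of their mother's contribution (1/2 · 1/2 = 1/4); r = 1/2 + 1/4 = 3/4.

0.75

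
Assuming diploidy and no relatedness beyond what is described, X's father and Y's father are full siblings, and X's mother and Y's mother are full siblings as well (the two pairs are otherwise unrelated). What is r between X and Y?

Wright's path rule: contributions from independent ancestry routes add.
X and Y are related in two ways: first cousins through their fathers (r = 1/8) and first cousins through their mothers (r = 1/8) — i.e. double first cousins.
r = 1/8 + 1/8 = 1/4 = 0.25.

0.25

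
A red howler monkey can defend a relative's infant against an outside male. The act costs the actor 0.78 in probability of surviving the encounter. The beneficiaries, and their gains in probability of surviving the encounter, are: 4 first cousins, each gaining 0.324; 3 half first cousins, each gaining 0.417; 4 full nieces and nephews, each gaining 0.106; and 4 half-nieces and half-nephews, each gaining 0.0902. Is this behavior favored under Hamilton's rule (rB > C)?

No

Hamilton's rule: the trait is favored when the sum of r·B over every recipient exceeds the actor's cost C.
r to a first cousin = 1/8 (first cousins share one grandparent pair — two paths of length 4: r = 2·(1/2)^4 = 1/8).
r to a half first cousin = 0.0625 (half first cousins share one grandparent — one path of length 4: r = (1/2)^4 = 1/16).
r to a full niece or nephew = 1/4 (full aunt/uncle↔niece/nephew: two paths of length 3 through the shared grandparent pair: r = 2·(1/2)^3 = 1/4).
r to a half-niece or half-nephew = 0.125 (half-aunt/uncle↔niece/nephew: one path of length 3: r = (1/2)^3 = 1/8).
Summing one r·B term per recipient: 4·0.125·0.324 + 3·0.0625·0.417 + 4·0.25·0.106 + 4·0.125·0.0902 = 0.3912875.
0.3912875 < 0.78: the indirect benefit is less than the cost.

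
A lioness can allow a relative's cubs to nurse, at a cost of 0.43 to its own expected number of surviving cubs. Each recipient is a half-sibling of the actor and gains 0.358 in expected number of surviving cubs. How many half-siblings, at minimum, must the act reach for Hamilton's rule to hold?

5

r to a half-sibling = 0.25 (half-sibs share one parent — one path of length 2: r = (1/2)^2 = 1/4).
Hamilton's rule: n·r·B > C  ⇒  n > C/(r·B) = 0.43/(0.25·0.358) = 4.804.
The smallest integer exceeding 4.804 is 5.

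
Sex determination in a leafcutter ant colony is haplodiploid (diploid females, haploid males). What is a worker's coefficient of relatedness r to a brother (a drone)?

0.25

Her haploid brother carries none of their father's genes and a random half of their mother's genome; that half matches the maternal half of her own genome with probability 1/2: r = 1/2 · 1/2 = 1/4.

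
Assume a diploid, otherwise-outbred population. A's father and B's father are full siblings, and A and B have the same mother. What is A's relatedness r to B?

0.375

Independent pedigree routes through distinct common ancestors add.
A and B are related in two ways: first cousins through their fathers (r = 1/8) and half-sibs through their shared mother (r = 1/4).
r = 1/8 + 1/4 = 0.375.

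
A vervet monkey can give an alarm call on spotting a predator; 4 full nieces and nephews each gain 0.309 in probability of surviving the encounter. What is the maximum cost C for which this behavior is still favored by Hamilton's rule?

0.309

r to a full niece or nephew = 0.25 (full aunt/uncle↔niece/nephew: two paths of length 3 through the shared grandparent pair: r = 2·(1/2)^3 = 1/4).
Hamilton's rule: n·r·B > C, so the trait is favored while C < n·r·B = 4·0.25·0.309 = 0.309.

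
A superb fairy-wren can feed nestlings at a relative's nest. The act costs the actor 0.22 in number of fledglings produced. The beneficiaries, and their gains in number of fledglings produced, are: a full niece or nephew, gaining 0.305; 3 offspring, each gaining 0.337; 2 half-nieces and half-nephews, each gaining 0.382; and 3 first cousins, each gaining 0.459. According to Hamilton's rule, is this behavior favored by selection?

Yes

Hamilton's rule: the trait is favored when the sum of r·B over every recipient exceeds the actor's cost C.
r to a full niece or nephew = 0.25 (full aunt/uncle↔niece/nephew: two paths of length 3 through the shared grandparent pair: r = 2·(1/2)^3 = 1/4).
r to an offspring = 1/2 (one parent–offspring link: r = (1/2)^1 = 1/2).
r to a half-niece or half-nephew = 0.125 (half-aunt/uncle↔niece/nephew: one path of length 3: r = (1/2)^3 = 1/8).
r to a first cousin = 1/8 (first cousins share one grandparent pair — two paths of length 4: r = 2·(1/2)^4 = 1/8).
Summing one r·B term per recipient: 1·0.25·0.305 + 3·0.5·0.337 + 2·0.125·0.382 + 3·0.125·0.459 = 0.849375.
0.849375 > 0.22: the indirect benefit exceeds the cost.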